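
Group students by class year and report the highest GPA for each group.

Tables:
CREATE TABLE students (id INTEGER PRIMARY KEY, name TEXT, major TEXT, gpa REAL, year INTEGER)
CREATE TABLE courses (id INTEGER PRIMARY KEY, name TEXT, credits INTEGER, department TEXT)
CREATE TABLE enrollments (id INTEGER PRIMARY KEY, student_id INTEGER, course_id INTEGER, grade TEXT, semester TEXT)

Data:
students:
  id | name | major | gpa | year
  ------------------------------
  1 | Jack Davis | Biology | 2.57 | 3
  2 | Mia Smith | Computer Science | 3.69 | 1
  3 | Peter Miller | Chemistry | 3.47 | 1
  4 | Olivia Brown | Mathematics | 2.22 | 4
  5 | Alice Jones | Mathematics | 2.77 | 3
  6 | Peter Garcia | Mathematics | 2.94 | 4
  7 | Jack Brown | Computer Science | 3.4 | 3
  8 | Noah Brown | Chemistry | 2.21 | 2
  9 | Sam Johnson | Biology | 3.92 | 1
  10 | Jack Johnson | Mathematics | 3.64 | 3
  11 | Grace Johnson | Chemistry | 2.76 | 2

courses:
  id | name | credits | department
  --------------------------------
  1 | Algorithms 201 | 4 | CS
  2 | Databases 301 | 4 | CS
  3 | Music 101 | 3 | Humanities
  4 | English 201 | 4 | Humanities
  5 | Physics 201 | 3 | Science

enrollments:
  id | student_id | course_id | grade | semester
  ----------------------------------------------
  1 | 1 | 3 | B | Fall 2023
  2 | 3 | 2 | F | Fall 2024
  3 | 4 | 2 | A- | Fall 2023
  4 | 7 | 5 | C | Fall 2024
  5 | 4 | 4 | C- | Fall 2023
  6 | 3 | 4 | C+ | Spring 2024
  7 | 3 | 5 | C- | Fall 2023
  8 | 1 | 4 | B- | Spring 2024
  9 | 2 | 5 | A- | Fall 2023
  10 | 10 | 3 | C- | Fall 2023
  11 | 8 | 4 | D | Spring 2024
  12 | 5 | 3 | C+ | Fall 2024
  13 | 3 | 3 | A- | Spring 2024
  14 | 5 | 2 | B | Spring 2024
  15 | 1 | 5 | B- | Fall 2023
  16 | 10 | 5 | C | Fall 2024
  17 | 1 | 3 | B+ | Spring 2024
SELECT year, MAX(gpa) AS max_gpa FROM students GROUP BY year

Execution result:
year | max_gpa
1 | 3.92
2 | 2.76
3 | 3.64
4 | 2.94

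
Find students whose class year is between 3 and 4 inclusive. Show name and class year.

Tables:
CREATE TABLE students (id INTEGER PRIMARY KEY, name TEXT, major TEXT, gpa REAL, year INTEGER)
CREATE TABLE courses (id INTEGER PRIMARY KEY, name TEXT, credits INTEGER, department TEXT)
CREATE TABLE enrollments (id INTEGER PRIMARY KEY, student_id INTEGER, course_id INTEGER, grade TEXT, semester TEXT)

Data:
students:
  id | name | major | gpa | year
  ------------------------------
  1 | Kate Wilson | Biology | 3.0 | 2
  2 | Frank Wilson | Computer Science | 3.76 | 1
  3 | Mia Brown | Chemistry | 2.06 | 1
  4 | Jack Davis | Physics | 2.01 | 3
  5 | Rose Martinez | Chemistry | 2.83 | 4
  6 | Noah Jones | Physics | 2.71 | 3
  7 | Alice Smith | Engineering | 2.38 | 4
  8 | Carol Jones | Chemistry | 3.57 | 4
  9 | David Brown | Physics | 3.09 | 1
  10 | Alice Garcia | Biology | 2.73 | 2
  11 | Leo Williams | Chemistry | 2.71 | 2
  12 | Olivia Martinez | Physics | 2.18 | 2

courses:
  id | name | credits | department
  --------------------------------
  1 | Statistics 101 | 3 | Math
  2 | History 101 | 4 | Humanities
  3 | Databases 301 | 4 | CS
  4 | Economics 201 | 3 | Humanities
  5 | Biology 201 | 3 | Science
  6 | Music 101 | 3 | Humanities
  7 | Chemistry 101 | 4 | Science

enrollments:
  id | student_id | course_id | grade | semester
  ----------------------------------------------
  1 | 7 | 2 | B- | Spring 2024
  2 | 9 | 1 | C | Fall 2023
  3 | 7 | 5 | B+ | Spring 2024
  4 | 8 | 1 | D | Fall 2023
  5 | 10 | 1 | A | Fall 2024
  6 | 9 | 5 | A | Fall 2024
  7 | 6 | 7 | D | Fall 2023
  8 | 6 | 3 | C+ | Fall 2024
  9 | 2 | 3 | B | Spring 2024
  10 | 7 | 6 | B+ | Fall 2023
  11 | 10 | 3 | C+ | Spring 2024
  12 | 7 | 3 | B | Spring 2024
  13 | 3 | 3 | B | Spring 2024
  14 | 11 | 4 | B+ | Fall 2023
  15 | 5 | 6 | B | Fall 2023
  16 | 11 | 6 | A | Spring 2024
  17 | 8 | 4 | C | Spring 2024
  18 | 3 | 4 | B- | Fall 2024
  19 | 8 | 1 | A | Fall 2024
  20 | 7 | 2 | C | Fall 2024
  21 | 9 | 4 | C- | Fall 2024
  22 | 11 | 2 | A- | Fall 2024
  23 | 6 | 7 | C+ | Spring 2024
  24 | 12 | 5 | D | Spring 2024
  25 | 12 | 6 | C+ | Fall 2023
SELECT name, year FROM students WHERE year BETWEEN 3 AND 4

Execution result:
name | year
Jack Davis | 3
Rose Martinez | 4
Noah Jones | 3
Alice Smith | 4
Carol Jones | 4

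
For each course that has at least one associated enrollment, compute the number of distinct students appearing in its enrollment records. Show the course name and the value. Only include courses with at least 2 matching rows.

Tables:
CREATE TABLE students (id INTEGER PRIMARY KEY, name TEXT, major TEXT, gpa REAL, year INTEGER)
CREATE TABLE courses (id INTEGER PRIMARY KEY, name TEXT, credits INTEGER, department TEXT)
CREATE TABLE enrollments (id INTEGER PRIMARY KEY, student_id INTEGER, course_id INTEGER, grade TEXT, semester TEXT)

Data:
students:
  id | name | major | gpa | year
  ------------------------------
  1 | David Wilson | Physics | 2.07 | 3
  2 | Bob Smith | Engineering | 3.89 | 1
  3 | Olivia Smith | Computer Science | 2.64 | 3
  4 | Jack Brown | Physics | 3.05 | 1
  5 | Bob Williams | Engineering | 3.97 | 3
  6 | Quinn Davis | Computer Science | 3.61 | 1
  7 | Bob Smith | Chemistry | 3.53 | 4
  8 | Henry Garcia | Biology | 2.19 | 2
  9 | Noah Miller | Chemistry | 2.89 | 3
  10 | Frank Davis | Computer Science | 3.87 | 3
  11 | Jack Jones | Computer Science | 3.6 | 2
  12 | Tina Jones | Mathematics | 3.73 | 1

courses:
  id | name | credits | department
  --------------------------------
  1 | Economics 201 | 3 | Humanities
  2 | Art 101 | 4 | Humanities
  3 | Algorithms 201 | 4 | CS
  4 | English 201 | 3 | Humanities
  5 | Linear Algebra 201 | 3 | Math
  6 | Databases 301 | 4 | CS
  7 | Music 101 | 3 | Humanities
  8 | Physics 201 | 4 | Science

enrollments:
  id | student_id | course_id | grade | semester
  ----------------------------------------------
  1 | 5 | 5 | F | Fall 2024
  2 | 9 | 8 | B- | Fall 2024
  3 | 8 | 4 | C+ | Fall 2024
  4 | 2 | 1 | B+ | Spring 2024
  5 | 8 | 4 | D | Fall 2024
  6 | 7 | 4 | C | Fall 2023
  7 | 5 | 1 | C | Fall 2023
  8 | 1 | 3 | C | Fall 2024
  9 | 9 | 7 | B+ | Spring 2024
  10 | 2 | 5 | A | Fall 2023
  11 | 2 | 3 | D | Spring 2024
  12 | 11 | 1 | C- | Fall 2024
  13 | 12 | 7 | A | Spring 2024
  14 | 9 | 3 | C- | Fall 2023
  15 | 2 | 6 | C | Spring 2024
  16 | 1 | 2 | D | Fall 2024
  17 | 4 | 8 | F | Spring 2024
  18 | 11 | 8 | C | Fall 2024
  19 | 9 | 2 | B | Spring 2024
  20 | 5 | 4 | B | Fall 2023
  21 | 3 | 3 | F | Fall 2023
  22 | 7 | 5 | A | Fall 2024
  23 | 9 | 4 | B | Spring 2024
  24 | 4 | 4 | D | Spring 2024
SELECT p.name, COUNT(DISTINCT c.student_id) AS distinct_student_count FROM enrollments c JOIN courses p ON c.course_id = p.id GROUP BY p.id, p.name HAVING COUNT(*) >= 2

Execution result:
name | distinct_student_count
Economics 201 | 3
Art 101 | 2
Algorithms 201 | 4
English 201 | 5
Linear Algebra 201 | 3
Music 101 | 2
Physics 201 | 3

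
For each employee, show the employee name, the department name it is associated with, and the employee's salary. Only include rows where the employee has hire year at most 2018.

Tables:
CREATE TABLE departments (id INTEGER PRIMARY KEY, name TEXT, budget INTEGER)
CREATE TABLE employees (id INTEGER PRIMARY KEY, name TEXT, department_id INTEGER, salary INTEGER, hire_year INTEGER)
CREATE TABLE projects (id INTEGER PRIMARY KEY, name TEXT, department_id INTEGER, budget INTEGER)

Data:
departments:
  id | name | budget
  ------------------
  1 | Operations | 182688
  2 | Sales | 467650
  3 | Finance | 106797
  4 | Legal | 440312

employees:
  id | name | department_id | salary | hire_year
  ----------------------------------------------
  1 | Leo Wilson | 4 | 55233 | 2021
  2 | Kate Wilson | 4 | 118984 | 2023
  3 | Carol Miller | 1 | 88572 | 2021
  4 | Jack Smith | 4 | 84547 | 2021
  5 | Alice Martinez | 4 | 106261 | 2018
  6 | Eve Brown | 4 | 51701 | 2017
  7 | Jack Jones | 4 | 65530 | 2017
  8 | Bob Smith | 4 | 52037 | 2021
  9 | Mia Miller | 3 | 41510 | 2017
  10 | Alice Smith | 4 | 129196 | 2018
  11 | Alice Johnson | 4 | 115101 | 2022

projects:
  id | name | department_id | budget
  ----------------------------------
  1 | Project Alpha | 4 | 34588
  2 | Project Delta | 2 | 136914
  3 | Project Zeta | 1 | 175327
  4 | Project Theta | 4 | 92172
SELECT c.name, p.name AS department, c.salary FROM employees c JOIN departments p ON c.department_id = p.id WHERE c.hire_year <= 2018

Execution result:
name | department | salary
Alice Martinez | Legal | 106261
Eve Brown | Legal | 51701
Jack Jones | Legal | 65530
Mia Miller | Finance | 41510
Alice Smith | Legal | 129196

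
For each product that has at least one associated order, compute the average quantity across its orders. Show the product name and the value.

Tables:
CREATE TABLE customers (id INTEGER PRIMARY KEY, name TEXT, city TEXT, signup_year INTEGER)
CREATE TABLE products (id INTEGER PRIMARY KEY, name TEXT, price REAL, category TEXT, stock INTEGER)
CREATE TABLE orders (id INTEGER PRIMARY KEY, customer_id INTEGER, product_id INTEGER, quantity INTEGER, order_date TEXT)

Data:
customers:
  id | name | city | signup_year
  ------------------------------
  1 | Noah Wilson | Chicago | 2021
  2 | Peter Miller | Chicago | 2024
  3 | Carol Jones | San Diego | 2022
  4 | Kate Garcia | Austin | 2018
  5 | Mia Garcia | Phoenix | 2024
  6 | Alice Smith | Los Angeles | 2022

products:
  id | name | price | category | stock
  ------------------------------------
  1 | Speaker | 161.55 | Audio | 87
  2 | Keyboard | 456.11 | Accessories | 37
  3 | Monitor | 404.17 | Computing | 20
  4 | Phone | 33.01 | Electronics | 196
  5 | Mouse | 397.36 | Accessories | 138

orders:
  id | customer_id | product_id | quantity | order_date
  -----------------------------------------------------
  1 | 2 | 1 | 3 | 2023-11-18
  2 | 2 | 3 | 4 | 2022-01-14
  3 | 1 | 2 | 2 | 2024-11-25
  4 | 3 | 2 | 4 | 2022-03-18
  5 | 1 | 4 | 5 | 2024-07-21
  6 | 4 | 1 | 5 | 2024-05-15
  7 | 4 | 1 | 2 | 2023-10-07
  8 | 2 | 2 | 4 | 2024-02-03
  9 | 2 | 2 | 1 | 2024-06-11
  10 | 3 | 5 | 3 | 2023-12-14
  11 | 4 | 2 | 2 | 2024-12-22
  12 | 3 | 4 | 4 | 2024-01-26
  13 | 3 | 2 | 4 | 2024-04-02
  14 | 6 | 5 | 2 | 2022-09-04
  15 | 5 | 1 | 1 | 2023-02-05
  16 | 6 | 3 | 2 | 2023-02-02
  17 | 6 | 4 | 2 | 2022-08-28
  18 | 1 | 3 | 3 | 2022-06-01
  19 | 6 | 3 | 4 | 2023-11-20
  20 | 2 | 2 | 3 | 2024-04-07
SELECT p.name, AVG(c.quantity) AS avg_quantity FROM orders c JOIN products p ON c.product_id = p.id GROUP BY p.id, p.name

Execution result:
name | avg_quantity
Speaker | 2.75
Keyboard | 2.86
Monitor | 3.25
Phone | 3.67
Mouse | 2.50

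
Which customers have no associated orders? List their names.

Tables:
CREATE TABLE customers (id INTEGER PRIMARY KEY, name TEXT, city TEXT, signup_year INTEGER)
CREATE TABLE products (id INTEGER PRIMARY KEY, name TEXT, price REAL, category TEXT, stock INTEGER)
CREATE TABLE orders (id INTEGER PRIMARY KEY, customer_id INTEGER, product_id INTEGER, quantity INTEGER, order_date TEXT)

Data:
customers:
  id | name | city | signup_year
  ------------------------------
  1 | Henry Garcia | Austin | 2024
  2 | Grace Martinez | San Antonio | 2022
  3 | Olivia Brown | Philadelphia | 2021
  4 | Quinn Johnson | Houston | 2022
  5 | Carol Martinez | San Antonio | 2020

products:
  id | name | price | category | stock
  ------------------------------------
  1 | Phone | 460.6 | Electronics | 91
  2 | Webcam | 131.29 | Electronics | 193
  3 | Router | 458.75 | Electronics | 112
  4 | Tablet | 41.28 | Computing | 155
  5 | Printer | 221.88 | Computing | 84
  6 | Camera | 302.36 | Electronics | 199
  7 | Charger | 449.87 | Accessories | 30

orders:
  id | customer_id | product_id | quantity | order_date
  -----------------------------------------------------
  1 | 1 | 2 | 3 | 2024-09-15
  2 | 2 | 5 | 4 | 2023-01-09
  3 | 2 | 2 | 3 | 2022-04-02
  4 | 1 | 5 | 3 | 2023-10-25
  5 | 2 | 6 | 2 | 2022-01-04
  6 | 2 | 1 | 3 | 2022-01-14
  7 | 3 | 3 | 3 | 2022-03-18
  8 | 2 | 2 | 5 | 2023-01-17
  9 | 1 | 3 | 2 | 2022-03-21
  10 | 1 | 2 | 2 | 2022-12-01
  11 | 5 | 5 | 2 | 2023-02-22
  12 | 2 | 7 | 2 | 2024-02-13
SELECT p.name FROM customers p LEFT JOIN orders c ON c.customer_id = p.id WHERE c.id IS NULL

Execution result:
Quinn Johnson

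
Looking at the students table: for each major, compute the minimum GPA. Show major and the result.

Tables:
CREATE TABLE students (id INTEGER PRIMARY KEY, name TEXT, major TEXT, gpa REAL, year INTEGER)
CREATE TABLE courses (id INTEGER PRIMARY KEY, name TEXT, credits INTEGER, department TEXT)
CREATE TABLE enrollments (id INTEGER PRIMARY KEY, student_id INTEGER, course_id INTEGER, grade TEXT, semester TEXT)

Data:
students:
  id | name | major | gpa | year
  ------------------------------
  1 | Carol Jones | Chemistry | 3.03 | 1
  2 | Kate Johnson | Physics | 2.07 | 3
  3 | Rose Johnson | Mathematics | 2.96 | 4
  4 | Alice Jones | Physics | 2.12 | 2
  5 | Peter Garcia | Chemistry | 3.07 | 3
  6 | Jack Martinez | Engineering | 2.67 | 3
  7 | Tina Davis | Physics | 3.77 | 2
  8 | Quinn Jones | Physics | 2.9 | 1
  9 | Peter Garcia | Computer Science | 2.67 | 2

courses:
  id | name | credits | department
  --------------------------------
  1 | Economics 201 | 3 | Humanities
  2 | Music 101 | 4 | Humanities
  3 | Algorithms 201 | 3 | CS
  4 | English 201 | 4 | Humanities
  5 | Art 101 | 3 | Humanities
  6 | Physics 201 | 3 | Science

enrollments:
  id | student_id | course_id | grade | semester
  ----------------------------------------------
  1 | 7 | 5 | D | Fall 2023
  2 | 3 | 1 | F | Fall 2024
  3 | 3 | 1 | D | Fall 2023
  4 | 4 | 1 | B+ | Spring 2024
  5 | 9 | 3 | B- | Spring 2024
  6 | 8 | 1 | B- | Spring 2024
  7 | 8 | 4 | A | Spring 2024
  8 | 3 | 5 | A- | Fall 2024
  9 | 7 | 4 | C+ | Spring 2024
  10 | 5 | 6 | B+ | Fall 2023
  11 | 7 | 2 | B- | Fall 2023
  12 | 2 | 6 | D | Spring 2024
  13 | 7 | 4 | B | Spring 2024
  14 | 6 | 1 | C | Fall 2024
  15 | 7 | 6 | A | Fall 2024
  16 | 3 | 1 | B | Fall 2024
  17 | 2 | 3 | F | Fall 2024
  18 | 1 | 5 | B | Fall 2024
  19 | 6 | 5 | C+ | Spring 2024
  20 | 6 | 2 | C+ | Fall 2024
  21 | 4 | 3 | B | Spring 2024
SELECT major, MIN(gpa) AS min_gpa FROM students GROUP BY major

Execution result:
major | min_gpa
Chemistry | 3.03
Computer Science | 2.67
Engineering | 2.67
Mathematics | 2.96
Physics | 2.07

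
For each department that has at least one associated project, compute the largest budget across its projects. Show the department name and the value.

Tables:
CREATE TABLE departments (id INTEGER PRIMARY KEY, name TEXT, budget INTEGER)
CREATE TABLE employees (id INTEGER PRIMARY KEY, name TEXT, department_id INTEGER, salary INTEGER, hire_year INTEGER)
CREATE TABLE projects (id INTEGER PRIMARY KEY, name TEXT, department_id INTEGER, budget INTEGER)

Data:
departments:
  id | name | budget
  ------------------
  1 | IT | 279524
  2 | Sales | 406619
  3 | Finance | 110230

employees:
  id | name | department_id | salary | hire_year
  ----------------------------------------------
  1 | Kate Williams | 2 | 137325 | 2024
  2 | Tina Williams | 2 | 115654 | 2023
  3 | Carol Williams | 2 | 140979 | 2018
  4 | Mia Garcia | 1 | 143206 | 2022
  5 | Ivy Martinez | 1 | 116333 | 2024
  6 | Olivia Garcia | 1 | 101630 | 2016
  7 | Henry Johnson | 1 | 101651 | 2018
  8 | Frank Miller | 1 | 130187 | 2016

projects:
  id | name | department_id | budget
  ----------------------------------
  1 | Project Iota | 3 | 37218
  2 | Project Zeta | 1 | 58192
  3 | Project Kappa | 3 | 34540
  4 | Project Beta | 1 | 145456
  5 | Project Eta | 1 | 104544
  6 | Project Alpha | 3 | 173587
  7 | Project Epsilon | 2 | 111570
SELECT p.name, MAX(c.budget) AS max_budget FROM projects c JOIN departments p ON c.department_id = p.id GROUP BY p.id, p.name

Execution result:
name | max_budget
IT | 145456
Sales | 111570
Finance | 173587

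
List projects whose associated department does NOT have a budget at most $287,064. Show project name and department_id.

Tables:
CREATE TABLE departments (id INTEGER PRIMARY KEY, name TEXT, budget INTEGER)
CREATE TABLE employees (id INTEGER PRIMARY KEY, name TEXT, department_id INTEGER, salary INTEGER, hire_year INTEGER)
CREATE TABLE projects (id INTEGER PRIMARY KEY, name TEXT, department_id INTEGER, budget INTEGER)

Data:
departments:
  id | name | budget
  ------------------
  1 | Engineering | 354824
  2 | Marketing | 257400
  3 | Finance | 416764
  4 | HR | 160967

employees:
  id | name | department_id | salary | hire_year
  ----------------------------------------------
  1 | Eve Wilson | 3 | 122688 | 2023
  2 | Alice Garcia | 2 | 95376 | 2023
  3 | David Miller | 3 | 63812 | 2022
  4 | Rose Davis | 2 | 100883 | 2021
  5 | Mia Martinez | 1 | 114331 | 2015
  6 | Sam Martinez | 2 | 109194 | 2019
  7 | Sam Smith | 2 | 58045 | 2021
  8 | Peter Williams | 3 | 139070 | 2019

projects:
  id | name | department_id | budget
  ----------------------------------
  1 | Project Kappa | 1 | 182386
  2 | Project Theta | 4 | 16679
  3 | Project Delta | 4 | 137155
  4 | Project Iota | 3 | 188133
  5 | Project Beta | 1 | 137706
SELECT name, department_id FROM projects WHERE department_id NOT IN (SELECT id FROM departments WHERE budget <= 287064)

Execution result:
name | department_id
Project Kappa | 1
Project Iota | 3
Project Beta | 1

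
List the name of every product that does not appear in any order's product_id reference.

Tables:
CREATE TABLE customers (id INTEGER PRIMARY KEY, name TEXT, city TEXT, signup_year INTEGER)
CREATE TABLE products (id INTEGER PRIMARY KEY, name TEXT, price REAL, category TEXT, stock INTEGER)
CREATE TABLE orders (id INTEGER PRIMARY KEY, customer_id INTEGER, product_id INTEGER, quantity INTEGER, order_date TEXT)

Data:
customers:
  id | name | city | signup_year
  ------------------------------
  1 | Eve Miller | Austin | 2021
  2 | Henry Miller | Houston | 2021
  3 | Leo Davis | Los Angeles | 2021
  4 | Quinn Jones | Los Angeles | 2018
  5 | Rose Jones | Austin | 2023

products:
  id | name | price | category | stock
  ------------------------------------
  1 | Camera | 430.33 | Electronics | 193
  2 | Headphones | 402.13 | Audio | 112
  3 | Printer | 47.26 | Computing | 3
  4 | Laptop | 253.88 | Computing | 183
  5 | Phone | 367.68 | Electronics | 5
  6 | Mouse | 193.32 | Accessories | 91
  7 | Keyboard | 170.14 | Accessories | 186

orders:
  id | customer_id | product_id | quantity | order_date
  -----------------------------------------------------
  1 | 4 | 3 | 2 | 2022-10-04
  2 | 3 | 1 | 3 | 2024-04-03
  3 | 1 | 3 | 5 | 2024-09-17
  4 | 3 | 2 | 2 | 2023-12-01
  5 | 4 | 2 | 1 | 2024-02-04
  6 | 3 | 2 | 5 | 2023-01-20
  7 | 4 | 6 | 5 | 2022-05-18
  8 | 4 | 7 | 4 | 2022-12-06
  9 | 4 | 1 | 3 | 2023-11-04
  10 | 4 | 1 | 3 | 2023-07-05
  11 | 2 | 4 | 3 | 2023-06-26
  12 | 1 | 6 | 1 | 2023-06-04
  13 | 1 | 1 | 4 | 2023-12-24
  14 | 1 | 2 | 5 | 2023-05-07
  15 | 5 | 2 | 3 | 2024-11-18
SELECT p.name FROM products p LEFT JOIN orders c ON c.product_id = p.id WHERE c.id IS NULL

Execution result:
Phone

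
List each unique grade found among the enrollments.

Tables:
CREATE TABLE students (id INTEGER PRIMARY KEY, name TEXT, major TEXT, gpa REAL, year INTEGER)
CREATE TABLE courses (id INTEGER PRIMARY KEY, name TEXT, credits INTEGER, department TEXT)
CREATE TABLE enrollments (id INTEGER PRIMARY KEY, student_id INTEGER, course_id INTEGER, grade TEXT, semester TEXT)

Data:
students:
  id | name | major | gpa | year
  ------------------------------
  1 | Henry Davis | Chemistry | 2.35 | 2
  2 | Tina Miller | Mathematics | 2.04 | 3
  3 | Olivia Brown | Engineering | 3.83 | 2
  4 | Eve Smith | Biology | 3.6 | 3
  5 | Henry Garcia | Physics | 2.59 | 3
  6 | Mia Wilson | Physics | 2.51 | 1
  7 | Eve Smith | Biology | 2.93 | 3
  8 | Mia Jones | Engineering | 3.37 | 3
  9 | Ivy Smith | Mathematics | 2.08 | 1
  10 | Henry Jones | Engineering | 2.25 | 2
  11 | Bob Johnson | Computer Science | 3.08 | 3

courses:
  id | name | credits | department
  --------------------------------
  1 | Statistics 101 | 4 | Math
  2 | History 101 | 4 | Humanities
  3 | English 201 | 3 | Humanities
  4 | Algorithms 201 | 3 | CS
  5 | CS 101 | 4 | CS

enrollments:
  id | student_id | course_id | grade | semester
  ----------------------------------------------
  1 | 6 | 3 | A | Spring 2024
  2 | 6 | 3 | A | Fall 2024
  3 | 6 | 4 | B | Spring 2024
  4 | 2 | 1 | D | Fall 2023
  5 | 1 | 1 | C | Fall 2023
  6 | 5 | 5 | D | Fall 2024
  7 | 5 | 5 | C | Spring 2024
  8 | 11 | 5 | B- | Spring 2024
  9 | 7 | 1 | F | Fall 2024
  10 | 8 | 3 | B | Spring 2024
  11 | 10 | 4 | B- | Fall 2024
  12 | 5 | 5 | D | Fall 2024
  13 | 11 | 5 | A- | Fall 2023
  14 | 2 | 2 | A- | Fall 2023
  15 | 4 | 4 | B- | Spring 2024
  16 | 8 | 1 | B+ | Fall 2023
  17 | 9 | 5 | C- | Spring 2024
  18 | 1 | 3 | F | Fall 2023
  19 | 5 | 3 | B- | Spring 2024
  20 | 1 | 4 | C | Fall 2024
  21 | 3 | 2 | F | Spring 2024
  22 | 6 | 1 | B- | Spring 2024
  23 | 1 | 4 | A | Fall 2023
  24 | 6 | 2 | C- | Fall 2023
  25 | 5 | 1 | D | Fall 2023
SELECT DISTINCT grade FROM enrollments

Execution result:
grade
A
B
D
C
B-
F
A-
B+
C-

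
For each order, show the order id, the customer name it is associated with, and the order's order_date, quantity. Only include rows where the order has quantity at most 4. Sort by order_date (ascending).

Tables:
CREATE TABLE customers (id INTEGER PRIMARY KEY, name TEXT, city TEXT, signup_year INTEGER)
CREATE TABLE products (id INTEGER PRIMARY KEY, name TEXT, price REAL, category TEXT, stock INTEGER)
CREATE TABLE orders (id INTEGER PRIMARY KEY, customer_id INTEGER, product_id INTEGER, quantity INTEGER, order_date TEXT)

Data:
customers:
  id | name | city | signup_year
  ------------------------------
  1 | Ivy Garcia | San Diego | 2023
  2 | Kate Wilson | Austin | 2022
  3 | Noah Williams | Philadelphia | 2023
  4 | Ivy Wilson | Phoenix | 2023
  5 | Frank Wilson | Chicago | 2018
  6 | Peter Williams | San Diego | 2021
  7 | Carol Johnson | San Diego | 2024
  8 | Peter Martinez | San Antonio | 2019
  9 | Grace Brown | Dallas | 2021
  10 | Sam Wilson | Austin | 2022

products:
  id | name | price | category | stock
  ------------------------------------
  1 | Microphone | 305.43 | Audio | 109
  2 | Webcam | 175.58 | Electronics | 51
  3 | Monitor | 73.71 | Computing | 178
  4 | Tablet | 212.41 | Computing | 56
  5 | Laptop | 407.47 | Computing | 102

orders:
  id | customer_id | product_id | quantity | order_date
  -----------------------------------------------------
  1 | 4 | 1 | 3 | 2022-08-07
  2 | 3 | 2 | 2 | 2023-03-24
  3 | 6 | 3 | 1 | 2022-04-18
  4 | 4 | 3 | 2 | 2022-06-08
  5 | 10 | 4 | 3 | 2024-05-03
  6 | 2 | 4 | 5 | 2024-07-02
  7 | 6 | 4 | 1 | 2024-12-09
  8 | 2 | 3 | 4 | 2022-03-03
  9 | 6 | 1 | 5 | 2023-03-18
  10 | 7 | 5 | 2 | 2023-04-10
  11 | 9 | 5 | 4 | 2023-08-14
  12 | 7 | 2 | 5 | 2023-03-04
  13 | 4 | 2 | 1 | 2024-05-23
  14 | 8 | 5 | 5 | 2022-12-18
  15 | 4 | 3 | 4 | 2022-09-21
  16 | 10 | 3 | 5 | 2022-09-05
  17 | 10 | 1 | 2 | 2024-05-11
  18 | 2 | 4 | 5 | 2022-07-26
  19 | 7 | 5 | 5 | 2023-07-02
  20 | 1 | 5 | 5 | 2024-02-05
SELECT c.id, p.name AS customer, c.order_date, c.quantity FROM orders c JOIN customers p ON c.customer_id = p.id WHERE c.quantity <= 4 ORDER BY c.order_date ASC

Execution result:
id | customer | order_date | quantity
8 | Kate Wilson | 2022-03-03 | 4
3 | Peter Williams | 2022-04-18 | 1
4 | Ivy Wilson | 2022-06-08 | 2
1 | Ivy Wilson | 2022-08-07 | 3
15 | Ivy Wilson | 2022-09-21 | 4
2 | Noah Williams | 2023-03-24 | 2
10 | Carol Johnson | 2023-04-10 | 2
11 | Grace Brown | 2023-08-14 | 4
5 | Sam Wilson | 2024-05-03 | 3
17 | Sam Wilson | 2024-05-11 | 2
13 | Ivy Wilson | 2024-05-23 | 1
7 | Peter Williams | 2024-12-09 | 1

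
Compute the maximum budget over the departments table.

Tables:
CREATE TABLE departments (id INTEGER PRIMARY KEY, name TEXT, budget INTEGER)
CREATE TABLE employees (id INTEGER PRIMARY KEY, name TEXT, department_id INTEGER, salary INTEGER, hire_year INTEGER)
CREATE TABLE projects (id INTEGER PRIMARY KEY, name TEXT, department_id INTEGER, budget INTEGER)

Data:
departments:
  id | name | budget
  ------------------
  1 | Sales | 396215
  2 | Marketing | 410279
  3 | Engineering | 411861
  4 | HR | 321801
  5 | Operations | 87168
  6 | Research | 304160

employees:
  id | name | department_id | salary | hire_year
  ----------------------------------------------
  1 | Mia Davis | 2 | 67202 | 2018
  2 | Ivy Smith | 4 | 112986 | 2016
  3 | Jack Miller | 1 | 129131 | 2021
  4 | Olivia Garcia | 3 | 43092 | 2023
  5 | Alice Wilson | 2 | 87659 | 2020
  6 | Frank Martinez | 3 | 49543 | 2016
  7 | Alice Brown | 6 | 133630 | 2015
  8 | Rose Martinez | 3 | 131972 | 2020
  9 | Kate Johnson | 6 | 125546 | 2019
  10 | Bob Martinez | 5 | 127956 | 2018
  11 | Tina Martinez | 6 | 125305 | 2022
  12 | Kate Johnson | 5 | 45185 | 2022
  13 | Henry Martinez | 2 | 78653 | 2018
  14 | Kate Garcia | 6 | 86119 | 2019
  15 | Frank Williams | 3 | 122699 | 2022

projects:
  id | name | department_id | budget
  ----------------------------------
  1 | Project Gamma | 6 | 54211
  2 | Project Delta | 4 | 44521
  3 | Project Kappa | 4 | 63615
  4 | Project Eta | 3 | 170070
SELECT MAX(budget) FROM departments

Execution result:
411861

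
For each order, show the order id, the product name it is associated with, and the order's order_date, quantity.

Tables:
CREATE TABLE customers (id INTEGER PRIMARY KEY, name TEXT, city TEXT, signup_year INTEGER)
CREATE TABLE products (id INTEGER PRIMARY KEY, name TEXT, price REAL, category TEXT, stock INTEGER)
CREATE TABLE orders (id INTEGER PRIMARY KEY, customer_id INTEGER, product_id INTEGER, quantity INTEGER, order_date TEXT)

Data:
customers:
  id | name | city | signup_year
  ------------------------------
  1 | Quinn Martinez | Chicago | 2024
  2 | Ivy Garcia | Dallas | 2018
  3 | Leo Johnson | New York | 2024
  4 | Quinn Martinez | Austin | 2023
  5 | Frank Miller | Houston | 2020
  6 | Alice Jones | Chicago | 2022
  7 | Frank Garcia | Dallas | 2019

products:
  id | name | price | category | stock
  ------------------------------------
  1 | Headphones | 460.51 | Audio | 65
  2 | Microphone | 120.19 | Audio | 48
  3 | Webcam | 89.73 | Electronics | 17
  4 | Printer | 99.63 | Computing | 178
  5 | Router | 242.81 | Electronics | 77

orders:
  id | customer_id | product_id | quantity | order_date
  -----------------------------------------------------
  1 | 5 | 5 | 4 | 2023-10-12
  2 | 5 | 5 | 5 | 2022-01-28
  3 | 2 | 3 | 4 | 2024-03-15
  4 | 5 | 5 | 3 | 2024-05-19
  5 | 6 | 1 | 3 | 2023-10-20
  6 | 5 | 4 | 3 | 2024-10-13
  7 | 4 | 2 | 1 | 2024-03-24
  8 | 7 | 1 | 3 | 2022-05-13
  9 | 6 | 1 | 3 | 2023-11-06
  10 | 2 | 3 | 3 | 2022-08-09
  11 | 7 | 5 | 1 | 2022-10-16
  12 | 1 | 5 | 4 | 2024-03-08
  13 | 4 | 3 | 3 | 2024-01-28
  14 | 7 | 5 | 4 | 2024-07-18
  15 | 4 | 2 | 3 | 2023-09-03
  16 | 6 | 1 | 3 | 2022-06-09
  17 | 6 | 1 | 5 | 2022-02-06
SELECT c.id, p.name AS product, c.order_date, c.quantity FROM orders c JOIN products p ON c.product_id = p.id

Execution result:
id | product | order_date | quantity
1 | Router | 2023-10-12 | 4
2 | Router | 2022-01-28 | 5
3 | Webcam | 2024-03-15 | 4
4 | Router | 2024-05-19 | 3
5 | Headphones | 2023-10-20 | 3
6 | Printer | 2024-10-13 | 3
7 | Microphone | 2024-03-24 | 1
8 | Headphones | 2022-05-13 | 3
9 | Headphones | 2023-11-06 | 3
10 | Webcam | 2022-08-09 | 3
11 | Router | 2022-10-16 | 1
12 | Router | 2024-03-08 | 4
13 | Webcam | 2024-01-28 | 3
14 | Router | 2024-07-18 | 4
15 | Microphone | 2023-09-03 | 3
16 | Headphones | 2022-06-09 | 3
17 | Headphones | 2022-02-06 | 5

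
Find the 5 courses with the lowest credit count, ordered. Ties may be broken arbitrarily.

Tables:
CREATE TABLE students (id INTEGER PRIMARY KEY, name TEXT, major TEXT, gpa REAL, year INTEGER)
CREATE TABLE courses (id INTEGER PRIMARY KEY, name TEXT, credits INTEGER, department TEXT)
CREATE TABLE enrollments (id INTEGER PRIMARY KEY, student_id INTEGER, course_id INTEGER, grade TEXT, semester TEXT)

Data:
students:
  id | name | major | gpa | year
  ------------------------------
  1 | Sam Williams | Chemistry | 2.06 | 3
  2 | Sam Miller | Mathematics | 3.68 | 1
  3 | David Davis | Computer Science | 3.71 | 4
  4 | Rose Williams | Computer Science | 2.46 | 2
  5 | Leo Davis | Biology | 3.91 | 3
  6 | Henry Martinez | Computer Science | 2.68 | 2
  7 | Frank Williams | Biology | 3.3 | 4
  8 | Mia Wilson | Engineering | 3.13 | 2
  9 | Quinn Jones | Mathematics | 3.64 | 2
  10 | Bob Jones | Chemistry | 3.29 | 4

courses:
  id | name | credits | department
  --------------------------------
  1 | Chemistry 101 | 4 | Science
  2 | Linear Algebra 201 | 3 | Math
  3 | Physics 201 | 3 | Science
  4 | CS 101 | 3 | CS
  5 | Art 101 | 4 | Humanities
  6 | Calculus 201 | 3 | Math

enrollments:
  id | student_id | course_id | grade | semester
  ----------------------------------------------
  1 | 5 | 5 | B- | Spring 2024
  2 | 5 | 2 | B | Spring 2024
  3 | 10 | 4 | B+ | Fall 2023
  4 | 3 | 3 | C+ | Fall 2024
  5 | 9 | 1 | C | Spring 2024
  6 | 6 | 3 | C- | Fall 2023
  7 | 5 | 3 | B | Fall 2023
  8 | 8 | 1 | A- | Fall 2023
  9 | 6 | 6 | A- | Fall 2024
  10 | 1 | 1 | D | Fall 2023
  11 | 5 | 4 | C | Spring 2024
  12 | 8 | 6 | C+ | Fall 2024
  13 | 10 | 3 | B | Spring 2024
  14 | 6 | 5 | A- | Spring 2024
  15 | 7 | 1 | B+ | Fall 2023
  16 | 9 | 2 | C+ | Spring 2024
SELECT name, credits FROM courses ORDER BY credits ASC LIMIT 5

Execution result:
name | credits
Linear Algebra 201 | 3
Physics 201 | 3
CS 101 | 3
Calculus 201 | 3
Chemistry 101 | 4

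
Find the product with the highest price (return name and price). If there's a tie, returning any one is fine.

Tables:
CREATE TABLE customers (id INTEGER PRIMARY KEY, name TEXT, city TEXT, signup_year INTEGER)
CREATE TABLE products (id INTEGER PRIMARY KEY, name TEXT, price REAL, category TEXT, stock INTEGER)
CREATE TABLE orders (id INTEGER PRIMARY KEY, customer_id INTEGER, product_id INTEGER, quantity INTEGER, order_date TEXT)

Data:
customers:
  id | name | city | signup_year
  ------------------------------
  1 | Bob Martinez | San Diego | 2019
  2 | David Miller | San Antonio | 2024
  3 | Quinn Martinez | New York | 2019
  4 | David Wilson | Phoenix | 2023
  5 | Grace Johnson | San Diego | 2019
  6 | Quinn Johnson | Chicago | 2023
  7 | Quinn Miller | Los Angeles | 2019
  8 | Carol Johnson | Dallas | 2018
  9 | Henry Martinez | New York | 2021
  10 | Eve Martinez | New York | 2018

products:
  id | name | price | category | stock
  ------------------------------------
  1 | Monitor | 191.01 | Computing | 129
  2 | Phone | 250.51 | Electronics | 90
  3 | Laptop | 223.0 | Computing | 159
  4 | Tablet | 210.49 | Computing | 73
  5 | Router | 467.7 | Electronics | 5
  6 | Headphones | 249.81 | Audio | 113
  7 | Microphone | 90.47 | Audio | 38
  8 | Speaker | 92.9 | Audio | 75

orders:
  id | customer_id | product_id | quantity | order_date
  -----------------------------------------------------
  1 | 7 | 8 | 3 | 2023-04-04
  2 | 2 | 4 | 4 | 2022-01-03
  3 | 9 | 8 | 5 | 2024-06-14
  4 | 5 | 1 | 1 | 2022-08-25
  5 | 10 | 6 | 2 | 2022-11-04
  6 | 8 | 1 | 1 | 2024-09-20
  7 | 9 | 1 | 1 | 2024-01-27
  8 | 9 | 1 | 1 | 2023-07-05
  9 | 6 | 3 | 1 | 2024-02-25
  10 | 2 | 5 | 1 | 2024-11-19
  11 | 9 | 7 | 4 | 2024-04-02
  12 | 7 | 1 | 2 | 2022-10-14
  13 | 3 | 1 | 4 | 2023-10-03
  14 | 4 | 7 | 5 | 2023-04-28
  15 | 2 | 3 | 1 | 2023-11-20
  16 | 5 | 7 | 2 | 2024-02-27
SELECT name, price FROM products ORDER BY price DESC LIMIT 1

Execution result:
name | price
Router | 467.70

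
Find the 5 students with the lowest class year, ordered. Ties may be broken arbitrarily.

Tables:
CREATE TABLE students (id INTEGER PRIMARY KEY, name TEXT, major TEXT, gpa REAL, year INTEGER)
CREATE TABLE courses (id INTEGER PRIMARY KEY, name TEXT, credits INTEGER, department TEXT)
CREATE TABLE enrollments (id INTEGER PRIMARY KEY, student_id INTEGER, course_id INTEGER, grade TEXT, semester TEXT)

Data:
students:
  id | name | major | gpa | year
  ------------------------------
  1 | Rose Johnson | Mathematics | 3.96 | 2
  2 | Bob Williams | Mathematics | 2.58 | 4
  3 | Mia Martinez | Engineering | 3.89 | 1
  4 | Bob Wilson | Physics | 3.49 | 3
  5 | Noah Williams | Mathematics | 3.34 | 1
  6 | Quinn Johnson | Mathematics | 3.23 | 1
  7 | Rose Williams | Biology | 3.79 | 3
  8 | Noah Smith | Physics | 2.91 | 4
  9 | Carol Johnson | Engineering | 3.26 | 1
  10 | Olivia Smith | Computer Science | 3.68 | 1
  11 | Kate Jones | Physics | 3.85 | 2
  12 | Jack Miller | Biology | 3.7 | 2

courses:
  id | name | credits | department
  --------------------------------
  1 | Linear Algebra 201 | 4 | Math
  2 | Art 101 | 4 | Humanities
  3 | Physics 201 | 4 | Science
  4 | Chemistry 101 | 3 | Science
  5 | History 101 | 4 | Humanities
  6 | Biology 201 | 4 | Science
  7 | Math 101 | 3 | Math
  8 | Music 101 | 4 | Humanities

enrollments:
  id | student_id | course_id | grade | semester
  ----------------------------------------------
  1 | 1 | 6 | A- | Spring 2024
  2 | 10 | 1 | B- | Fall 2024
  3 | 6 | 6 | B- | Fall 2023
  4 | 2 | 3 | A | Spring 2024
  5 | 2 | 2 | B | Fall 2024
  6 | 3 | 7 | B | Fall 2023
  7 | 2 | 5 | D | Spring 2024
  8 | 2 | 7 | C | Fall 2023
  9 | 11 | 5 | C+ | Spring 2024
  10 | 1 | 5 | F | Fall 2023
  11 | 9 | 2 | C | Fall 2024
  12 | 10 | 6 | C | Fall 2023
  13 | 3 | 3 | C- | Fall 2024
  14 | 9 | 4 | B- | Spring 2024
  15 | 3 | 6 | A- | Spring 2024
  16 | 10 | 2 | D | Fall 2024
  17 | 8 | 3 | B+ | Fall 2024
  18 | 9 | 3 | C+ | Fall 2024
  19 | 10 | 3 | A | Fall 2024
SELECT name, year FROM students ORDER BY year ASC LIMIT 5

Execution result:
name | year
Mia Martinez | 1
Noah Williams | 1
Quinn Johnson | 1
Carol Johnson | 1
Olivia Smith | 1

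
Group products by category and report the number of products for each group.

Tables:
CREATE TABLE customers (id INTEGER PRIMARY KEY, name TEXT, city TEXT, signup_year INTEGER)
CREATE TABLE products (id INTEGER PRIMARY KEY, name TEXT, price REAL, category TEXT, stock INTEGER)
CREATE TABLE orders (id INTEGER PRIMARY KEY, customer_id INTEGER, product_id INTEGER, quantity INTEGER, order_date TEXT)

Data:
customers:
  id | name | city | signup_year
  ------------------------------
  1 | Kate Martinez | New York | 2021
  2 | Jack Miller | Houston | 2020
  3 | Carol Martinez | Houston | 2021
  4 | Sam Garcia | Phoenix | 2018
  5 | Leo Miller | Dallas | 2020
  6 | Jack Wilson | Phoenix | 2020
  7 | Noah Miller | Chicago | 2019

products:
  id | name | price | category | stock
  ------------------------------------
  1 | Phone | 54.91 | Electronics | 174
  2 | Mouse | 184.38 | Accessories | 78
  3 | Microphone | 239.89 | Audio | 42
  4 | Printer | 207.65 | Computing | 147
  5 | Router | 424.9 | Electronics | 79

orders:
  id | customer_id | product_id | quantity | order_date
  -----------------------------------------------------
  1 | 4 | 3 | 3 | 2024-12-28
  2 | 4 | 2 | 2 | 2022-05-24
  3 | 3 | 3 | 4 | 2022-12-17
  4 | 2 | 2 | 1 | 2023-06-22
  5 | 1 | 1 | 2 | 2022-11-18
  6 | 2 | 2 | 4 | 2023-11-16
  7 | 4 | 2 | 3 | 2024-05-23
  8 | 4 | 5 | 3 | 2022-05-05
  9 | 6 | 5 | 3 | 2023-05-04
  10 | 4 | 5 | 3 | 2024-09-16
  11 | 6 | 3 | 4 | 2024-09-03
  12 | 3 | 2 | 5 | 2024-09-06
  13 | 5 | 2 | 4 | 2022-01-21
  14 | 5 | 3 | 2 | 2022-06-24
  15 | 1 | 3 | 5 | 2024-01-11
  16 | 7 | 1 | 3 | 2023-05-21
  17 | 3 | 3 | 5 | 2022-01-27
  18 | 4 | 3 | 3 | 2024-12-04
SELECT category, COUNT(*) AS n FROM products GROUP BY category

Execution result:
category | n
Accessories | 1
Audio | 1
Computing | 1
Electronics | 2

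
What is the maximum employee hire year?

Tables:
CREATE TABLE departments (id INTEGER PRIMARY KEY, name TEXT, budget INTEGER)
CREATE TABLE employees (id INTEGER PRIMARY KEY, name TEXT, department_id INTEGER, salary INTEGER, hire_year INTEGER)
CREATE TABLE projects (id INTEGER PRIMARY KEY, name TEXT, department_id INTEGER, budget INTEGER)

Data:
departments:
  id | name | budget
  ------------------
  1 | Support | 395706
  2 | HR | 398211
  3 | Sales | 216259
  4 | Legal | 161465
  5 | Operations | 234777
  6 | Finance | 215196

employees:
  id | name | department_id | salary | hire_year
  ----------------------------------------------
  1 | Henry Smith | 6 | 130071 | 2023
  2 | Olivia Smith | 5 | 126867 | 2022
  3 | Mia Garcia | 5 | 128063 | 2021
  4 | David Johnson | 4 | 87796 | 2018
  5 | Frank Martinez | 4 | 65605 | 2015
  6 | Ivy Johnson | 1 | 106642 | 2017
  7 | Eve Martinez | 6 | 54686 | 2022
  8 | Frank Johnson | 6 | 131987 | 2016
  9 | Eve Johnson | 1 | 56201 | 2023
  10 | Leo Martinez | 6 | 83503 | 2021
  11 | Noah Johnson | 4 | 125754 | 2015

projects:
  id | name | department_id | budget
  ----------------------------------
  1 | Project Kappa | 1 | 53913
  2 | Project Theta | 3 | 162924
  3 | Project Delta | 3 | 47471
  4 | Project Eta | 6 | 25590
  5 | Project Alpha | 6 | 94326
SELECT MAX(hire_year) FROM employees

Execution result:
2023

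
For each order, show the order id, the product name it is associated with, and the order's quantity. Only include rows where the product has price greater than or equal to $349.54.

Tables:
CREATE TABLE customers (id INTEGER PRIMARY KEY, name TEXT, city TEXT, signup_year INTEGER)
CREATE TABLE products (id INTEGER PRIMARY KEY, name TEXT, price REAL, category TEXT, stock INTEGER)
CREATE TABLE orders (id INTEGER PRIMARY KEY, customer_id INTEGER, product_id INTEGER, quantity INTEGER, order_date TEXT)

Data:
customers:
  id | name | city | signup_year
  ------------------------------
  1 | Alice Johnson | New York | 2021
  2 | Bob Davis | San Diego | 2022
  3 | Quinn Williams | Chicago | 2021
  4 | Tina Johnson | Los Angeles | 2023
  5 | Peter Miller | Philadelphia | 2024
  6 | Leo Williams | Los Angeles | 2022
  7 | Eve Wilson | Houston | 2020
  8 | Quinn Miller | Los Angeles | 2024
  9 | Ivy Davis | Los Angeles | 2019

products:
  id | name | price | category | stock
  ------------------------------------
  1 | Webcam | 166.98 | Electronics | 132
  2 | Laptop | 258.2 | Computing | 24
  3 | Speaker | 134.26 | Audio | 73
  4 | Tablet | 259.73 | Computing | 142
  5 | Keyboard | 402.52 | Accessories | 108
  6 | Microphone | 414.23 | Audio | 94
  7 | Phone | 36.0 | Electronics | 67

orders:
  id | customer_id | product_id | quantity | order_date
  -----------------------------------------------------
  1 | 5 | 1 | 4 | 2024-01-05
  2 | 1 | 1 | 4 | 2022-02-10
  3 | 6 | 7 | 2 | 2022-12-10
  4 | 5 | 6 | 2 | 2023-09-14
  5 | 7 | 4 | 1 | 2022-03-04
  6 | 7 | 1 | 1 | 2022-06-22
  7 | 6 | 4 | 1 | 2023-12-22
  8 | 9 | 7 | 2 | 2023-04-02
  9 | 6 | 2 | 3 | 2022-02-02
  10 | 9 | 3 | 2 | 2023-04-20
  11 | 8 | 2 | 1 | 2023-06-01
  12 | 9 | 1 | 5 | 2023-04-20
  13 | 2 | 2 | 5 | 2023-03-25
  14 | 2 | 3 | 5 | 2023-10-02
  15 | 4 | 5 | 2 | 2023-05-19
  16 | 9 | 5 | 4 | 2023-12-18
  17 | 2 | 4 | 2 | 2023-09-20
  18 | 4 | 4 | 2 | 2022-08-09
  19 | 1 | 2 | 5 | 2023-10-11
SELECT c.id, p.name AS product, c.quantity FROM orders c JOIN products p ON c.product_id = p.id WHERE p.price >= 349.54

Execution result:
id | product | quantity
4 | Microphone | 2
15 | Keyboard | 2
16 | Keyboard | 4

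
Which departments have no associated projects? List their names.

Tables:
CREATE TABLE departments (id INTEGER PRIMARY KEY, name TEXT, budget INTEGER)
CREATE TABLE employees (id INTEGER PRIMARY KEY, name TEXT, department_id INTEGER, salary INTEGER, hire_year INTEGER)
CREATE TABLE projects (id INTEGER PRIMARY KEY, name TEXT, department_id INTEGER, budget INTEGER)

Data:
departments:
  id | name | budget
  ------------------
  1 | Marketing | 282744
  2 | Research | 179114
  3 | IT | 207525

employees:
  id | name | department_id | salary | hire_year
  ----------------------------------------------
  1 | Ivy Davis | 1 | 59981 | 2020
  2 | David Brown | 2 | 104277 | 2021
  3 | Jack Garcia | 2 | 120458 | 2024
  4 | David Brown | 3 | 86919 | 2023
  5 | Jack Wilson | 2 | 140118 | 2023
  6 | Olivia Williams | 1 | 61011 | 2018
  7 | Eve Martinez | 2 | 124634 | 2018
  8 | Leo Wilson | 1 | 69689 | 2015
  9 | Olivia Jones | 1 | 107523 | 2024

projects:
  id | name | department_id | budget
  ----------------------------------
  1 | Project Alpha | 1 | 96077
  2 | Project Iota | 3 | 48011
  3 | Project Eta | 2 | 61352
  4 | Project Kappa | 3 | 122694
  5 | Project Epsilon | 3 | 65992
SELECT p.name FROM departments p LEFT JOIN projects c ON c.department_id = p.id WHERE c.id IS NULL

Execution result:
(no rows)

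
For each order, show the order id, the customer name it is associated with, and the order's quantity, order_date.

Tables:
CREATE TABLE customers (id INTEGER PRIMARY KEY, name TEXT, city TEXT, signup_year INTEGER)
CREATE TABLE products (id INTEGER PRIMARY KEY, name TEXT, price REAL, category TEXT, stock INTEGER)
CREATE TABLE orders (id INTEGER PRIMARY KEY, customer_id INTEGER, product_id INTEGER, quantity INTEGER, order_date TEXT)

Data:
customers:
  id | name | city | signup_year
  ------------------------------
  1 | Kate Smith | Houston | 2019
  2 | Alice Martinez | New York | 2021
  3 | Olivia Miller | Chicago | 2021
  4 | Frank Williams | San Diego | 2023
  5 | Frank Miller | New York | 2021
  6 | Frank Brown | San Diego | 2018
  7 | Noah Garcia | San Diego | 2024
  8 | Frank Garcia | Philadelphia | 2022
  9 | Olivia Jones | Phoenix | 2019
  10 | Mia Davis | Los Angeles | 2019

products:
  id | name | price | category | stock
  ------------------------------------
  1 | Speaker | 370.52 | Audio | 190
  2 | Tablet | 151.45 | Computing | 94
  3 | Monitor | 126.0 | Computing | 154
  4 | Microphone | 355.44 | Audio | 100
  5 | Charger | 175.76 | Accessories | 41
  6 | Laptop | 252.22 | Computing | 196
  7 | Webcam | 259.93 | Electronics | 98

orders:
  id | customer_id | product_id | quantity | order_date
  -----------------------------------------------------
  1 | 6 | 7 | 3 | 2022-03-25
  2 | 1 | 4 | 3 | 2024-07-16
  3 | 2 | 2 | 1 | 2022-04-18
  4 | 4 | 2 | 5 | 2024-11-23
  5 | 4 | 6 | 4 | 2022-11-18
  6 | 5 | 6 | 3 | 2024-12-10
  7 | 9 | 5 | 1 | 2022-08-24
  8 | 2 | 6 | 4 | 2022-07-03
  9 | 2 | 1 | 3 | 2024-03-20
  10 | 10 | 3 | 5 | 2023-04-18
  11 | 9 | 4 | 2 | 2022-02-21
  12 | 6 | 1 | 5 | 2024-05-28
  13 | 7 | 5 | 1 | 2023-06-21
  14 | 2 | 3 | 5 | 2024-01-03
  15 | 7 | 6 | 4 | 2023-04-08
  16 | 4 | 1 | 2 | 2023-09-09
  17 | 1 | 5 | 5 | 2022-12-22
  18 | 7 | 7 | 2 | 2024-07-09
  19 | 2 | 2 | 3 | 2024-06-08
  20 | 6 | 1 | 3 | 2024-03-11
SELECT c.id, p.name AS customer, c.quantity, c.order_date FROM orders c JOIN customers p ON c.customer_id = p.id

Execution result:
id | customer | quantity | order_date
1 | Frank Brown | 3 | 2022-03-25
2 | Kate Smith | 3 | 2024-07-16
3 | Alice Martinez | 1 | 2022-04-18
4 | Frank Williams | 5 | 2024-11-23
5 | Frank Williams | 4 | 2022-11-18
6 | Frank Miller | 3 | 2024-12-10
7 | Olivia Jones | 1 | 2022-08-24
8 | Alice Martinez | 4 | 2022-07-03
9 | Alice Martinez | 3 | 2024-03-20
10 | Mia Davis | 5 | 2023-04-18
11 | Olivia Jones | 2 | 2022-02-21
12 | Frank Brown | 5 | 2024-05-28
13 | Noah Garcia | 1 | 2023-06-21
14 | Alice Martinez | 5 | 2024-01-03
15 | Noah Garcia | 4 | 2023-04-08
16 | Frank Williams | 2 | 2023-09-09
17 | Kate Smith | 5 | 2022-12-22
18 | Noah Garcia | 2 | 2024-07-09
19 | Alice Martinez | 3 | 2024-06-08
20 | Frank Brown | 3 | 2024-03-11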